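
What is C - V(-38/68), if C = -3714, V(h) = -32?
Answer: -3682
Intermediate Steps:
C - V(-38/68) = -3714 - 1*(-32) = -3714 + 32 = -3682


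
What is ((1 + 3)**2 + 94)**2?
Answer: 12100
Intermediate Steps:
((1 + 3)**2 + 94)**2 = (4**2 + 94)**2 = (16 + 94)**2 = 110**2 = 12100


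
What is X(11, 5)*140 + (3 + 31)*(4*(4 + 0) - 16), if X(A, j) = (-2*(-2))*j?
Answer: 2800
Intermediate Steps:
X(A, j) = 4*j
X(11, 5)*140 + (3 + 31)*(4*(4 + 0) - 16) = (4*5)*140 + (3 + 31)*(4*(4 + 0) - 16) = 20*140 + 34*(4*4 - 16) = 2800 + 34*(16 - 16) = 2800 + 34*0 = 2800 + 0 = 2800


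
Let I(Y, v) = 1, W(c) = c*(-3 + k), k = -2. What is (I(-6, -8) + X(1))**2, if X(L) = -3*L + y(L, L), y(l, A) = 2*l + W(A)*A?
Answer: 25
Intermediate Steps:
W(c) = -5*c (W(c) = c*(-3 - 2) = c*(-5) = -5*c)
y(l, A) = -5*A**2 + 2*l (y(l, A) = 2*l + (-5*A)*A = 2*l - 5*A**2 = -5*A**2 + 2*l)
X(L) = -L - 5*L**2 (X(L) = -3*L + (-5*L**2 + 2*L) = -L - 5*L**2)
(I(-6, -8) + X(1))**2 = (1 + 1*(-1 - 5*1))**2 = (1 + 1*(-1 - 5))**2 = (1 + 1*(-6))**2 = (1 - 6)**2 = (-5)**2 = 25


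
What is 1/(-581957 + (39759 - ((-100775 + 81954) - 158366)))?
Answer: -1/365011 ≈ -2.7396e-6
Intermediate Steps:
1/(-581957 + (39759 - ((-100775 + 81954) - 158366))) = 1/(-581957 + (39759 - (-18821 - 158366))) = 1/(-581957 + (39759 - 1*(-177187))) = 1/(-581957 + (39759 + 177187)) = 1/(-581957 + 216946) = 1/(-365011) = -1/365011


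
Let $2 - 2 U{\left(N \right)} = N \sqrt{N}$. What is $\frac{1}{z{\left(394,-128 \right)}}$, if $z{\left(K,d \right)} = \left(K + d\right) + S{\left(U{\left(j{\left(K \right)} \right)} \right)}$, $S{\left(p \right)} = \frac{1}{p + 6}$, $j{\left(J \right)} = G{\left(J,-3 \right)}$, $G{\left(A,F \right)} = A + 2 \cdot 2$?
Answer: $\frac{4192465627}{1115195854919} + \frac{199 \sqrt{398}}{1115195854919} \approx 0.0037594$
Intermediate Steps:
$G{\left(A,F \right)} = 4 + A$ ($G{\left(A,F \right)} = A + 4 = 4 + A$)
$j{\left(J \right)} = 4 + J$
$U{\left(N \right)} = 1 - \frac{N^{\frac{3}{2}}}{2}$ ($U{\left(N \right)} = 1 - \frac{N \sqrt{N}}{2} = 1 - \frac{N^{\frac{3}{2}}}{2}$)
$S{\left(p \right)} = \frac{1}{6 + p}$
$z{\left(K,d \right)} = K + d + \frac{1}{7 - \frac{\left(4 + K\right)^{\frac{3}{2}}}{2}}$ ($z{\left(K,d \right)} = \left(K + d\right) + \frac{1}{6 - \left(-1 + \frac{\left(4 + K\right)^{\frac{3}{2}}}{2}\right)} = \left(K + d\right) + \frac{1}{7 - \frac{\left(4 + K\right)^{\frac{3}{2}}}{2}} = K + d + \frac{1}{7 - \frac{\left(4 + K\right)^{\frac{3}{2}}}{2}}$)
$\frac{1}{z{\left(394,-128 \right)}} = \frac{1}{\frac{1}{-14 + \left(4 + 394\right)^{\frac{3}{2}}} \left(-2 + \left(-14 + \left(4 + 394\right)^{\frac{3}{2}}\right) \left(394 - 128\right)\right)} = \frac{1}{\frac{1}{-14 + 398^{\frac{3}{2}}} \left(-2 + \left(-14 + 398^{\frac{3}{2}}\right) 266\right)} = \frac{1}{\frac{1}{-14 + 398 \sqrt{398}} \left(-2 + \left(-14 + 398 \sqrt{398}\right) 266\right)} = \frac{1}{\frac{1}{-14 + 398 \sqrt{398}} \left(-2 - \left(3724 - 105868 \sqrt{398}\right)\right)} = \frac{1}{\frac{1}{-14 + 398 \sqrt{398}} \left(-3726 + 105868 \sqrt{398}\right)} = \frac{-14 + 398 \sqrt{398}}{-3726 + 105868 \sqrt{398}}$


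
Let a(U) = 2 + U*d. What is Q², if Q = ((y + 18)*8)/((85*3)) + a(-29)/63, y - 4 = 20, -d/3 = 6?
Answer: 2662147216/28676025 ≈ 92.835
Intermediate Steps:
d = -18 (d = -3*6 = -18)
a(U) = 2 - 18*U (a(U) = 2 + U*(-18) = 2 - 18*U)
y = 24 (y = 4 + 20 = 24)
Q = 51596/5355 (Q = ((24 + 18)*8)/((85*3)) + (2 - 18*(-29))/63 = (42*8)/255 + (2 + 522)*(1/63) = 336*(1/255) + 524*(1/63) = 112/85 + 524/63 = 51596/5355 ≈ 9.6351)
Q² = (51596/5355)² = 2662147216/28676025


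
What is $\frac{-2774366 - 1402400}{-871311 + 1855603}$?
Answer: $- \frac{2088383}{492146} \approx -4.2434$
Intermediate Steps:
$\frac{-2774366 - 1402400}{-871311 + 1855603} = - \frac{4176766}{984292} = \left(-4176766\right) \frac{1}{984292} = - \frac{2088383}{492146}$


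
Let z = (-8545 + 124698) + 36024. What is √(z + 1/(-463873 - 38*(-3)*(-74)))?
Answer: 2*√8486751179932957/472309 ≈ 390.10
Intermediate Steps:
z = 152177 (z = 116153 + 36024 = 152177)
√(z + 1/(-463873 - 38*(-3)*(-74))) = √(152177 + 1/(-463873 - 38*(-3)*(-74))) = √(152177 + 1/(-463873 + 114*(-74))) = √(152177 + 1/(-463873 - 8436)) = √(152177 + 1/(-472309)) = √(152177 - 1/472309) = √(71874566692/472309) = 2*√8486751179932957/472309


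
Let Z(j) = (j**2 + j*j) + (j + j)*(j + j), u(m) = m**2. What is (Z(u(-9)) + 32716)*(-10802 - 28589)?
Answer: -2839382062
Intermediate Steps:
Z(j) = 6*j**2 (Z(j) = (j**2 + j**2) + (2*j)*(2*j) = 2*j**2 + 4*j**2 = 6*j**2)
(Z(u(-9)) + 32716)*(-10802 - 28589) = (6*((-9)**2)**2 + 32716)*(-10802 - 28589) = (6*81**2 + 32716)*(-39391) = (6*6561 + 32716)*(-39391) = (39366 + 32716)*(-39391) = 72082*(-39391) = -2839382062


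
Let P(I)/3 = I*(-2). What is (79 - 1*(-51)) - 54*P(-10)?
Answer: -3110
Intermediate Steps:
P(I) = -6*I (P(I) = 3*(I*(-2)) = 3*(-2*I) = -6*I)
(79 - 1*(-51)) - 54*P(-10) = (79 - 1*(-51)) - (-324)*(-10) = (79 + 51) - 54*60 = 130 - 3240 = -3110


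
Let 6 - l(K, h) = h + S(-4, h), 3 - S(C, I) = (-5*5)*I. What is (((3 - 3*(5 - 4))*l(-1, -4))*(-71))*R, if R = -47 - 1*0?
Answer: 0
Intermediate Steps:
S(C, I) = 3 + 25*I (S(C, I) = 3 - (-5*5)*I = 3 - (-25)*I = 3 + 25*I)
R = -47 (R = -47 + 0 = -47)
l(K, h) = 3 - 26*h (l(K, h) = 6 - (h + (3 + 25*h)) = 6 - (3 + 26*h) = 6 + (-3 - 26*h) = 3 - 26*h)
(((3 - 3*(5 - 4))*l(-1, -4))*(-71))*R = (((3 - 3*(5 - 4))*(3 - 26*(-4)))*(-71))*(-47) = (((3 - 3*1)*(3 + 104))*(-71))*(-47) = (((3 - 3)*107)*(-71))*(-47) = ((0*107)*(-71))*(-47) = (0*(-71))*(-47) = 0*(-47) = 0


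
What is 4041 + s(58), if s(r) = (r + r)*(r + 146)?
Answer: 27705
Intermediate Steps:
s(r) = 2*r*(146 + r) (s(r) = (2*r)*(146 + r) = 2*r*(146 + r))
4041 + s(58) = 4041 + 2*58*(146 + 58) = 4041 + 2*58*204 = 4041 + 23664 = 27705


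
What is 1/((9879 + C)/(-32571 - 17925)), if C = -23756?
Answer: 50496/13877 ≈ 3.6388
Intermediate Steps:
1/((9879 + C)/(-32571 - 17925)) = 1/((9879 - 23756)/(-32571 - 17925)) = 1/(-13877/(-50496)) = 1/(-13877*(-1/50496)) = 1/(13877/50496) = 50496/13877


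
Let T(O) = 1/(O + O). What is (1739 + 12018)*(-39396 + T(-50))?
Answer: -54197090957/100 ≈ -5.4197e+8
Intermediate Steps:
T(O) = 1/(2*O)
(1739 + 12018)*(-39396 + T(-50)) = (1739 + 12018)*(-39396 + (1/2)/(-50)) = 13757*(-39396 + (1/2)*(-1/50)) = 13757*(-39396 - 1/100) = 13757*(-3939601/100) = -54197090957/100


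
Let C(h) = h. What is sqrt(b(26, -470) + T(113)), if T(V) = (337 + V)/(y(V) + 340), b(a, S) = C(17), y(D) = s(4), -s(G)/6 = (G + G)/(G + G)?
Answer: 2*sqrt(127922)/167 ≈ 4.2834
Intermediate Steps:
s(G) = -6 (s(G) = -6*(G + G)/(G + G) = -6*2*G/(2*G) = -6*2*G*1/(2*G) = -6*1 = -6)
y(D) = -6
b(a, S) = 17
T(V) = 337/334 + V/334 (T(V) = (337 + V)/(-6 + 340) = (337 + V)/334 = (337 + V)*(1/334) = 337/334 + V/334)
sqrt(b(26, -470) + T(113)) = sqrt(17 + (337/334 + (1/334)*113)) = sqrt(17 + (337/334 + 113/334)) = sqrt(17 + 225/167) = sqrt(3064/167) = 2*sqrt(127922)/167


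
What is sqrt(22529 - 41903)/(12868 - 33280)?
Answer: -I*sqrt(19374)/20412 ≈ -0.0068191*I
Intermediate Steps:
sqrt(22529 - 41903)/(12868 - 33280) = sqrt(-19374)/(-20412) = (I*sqrt(19374))*(-1/20412) = -I*sqrt(19374)/20412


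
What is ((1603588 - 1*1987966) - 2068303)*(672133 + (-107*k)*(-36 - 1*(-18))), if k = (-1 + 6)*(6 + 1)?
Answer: -1813863064783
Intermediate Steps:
k = 35 (k = 5*7 = 35)
((1603588 - 1*1987966) - 2068303)*(672133 + (-107*k)*(-36 - 1*(-18))) = ((1603588 - 1*1987966) - 2068303)*(672133 + (-107*35)*(-36 - 1*(-18))) = ((1603588 - 1987966) - 2068303)*(672133 - 3745*(-36 + 18)) = (-384378 - 2068303)*(672133 - 3745*(-18)) = -2452681*(672133 + 67410) = -2452681*739543 = -1813863064783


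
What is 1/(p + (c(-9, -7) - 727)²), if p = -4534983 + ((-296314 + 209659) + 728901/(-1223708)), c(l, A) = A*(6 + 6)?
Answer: -1223708/4850677673137 ≈ -2.5228e-7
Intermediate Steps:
c(l, A) = 12*A (c(l, A) = A*12 = 12*A)
p = -5655536122605/1223708 (p = -4534983 + (-86655 + 728901*(-1/1223708)) = -4534983 + (-86655 - 728901/1223708) = -4534983 - 106041145641/1223708 = -5655536122605/1223708 ≈ -4.6216e+6)
1/(p + (c(-9, -7) - 727)²) = 1/(-5655536122605/1223708 + (12*(-7) - 727)²) = 1/(-5655536122605/1223708 + (-84 - 727)²) = 1/(-5655536122605/1223708 + (-811)²) = 1/(-5655536122605/1223708 + 657721) = 1/(-4850677673137/1223708) = -1223708/4850677673137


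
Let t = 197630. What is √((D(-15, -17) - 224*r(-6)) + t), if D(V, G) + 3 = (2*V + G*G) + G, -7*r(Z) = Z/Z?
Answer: 3*√21989 ≈ 444.86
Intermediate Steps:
r(Z) = -⅐ (r(Z) = -Z/(7*Z) = -⅐*1 = -⅐)
D(V, G) = -3 + G + G² + 2*V (D(V, G) = -3 + ((2*V + G*G) + G) = -3 + ((2*V + G²) + G) = -3 + ((G² + 2*V) + G) = -3 + (G + G² + 2*V) = -3 + G + G² + 2*V)
√((D(-15, -17) - 224*r(-6)) + t) = √(((-3 - 17 + (-17)² + 2*(-15)) - 224*(-⅐)) + 197630) = √(((-3 - 17 + 289 - 30) + 32) + 197630) = √((239 + 32) + 197630) = √(271 + 197630) = √197901 = 3*√21989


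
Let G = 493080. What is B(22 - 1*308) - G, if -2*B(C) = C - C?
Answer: -493080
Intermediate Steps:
B(C) = 0 (B(C) = -(C - C)/2 = -½*0 = 0)
B(22 - 1*308) - G = 0 - 1*493080 = 0 - 493080 = -493080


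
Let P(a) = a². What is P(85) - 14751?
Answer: -7526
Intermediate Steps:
P(85) - 14751 = 85² - 14751 = 7225 - 14751 = -7526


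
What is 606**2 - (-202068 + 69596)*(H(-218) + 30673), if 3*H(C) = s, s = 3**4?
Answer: 4067257636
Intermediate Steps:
s = 81
H(C) = 27 (H(C) = (1/3)*81 = 27)
606**2 - (-202068 + 69596)*(H(-218) + 30673) = 606**2 - (-202068 + 69596)*(27 + 30673) = 367236 - (-132472)*30700 = 367236 - 1*(-4066890400) = 367236 + 4066890400 = 4067257636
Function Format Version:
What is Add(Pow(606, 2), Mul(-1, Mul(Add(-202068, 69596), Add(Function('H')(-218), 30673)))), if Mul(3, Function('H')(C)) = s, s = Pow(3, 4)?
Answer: 4067257636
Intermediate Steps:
s = 81
Function('H')(C) = 27 (Function('H')(C) = Mul(Rational(1, 3), 81) = 27)
Add(Pow(606, 2), Mul(-1, Mul(Add(-202068, 69596), Add(Function('H')(-218), 30673)))) = Add(Pow(606, 2), Mul(-1, Mul(Add(-202068, 69596), Add(27, 30673)))) = Add(367236, Mul(-1, Mul(-132472, 30700))) = Add(367236, Mul(-1, -4066890400)) = Add(367236, 4066890400) = 4067257636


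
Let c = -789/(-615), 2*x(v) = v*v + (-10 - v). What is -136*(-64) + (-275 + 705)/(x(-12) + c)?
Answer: 66316331/7614 ≈ 8709.8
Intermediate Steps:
x(v) = -5 + v²/2 - v/2 (x(v) = (v*v + (-10 - v))/2 = (v² + (-10 - v))/2 = (-10 + v² - v)/2 = -5 + v²/2 - v/2)
c = 263/205 (c = -789*(-1/615) = 263/205 ≈ 1.2829)
-136*(-64) + (-275 + 705)/(x(-12) + c) = -136*(-64) + (-275 + 705)/((-5 + (½)*(-12)² - ½*(-12)) + 263/205) = 8704 + 430/((-5 + (½)*144 + 6) + 263/205) = 8704 + 430/((-5 + 72 + 6) + 263/205) = 8704 + 430/(73 + 263/205) = 8704 + 430/(15228/205) = 8704 + 430*(205/15228) = 8704 + 44075/7614 = 66316331/7614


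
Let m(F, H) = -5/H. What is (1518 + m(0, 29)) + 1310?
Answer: 82007/29 ≈ 2827.8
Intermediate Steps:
(1518 + m(0, 29)) + 1310 = (1518 - 5/29) + 1310 = 44017/29 + 1310 = 82007/29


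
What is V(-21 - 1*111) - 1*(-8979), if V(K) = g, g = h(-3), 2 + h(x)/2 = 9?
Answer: 8993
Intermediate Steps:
h(x) = 14 (h(x) = -4 + 2*9 = -4 + 18 = 14)
g = 14
V(K) = 14
V(-21 - 1*111) - 1*(-8979) = 14 - 1*(-8979) = 14 + 8979 = 8993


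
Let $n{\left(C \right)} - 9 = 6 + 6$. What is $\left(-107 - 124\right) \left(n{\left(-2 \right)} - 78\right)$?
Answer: $13167$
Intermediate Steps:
$n{\left(C \right)} = 21$ ($n{\left(C \right)} = 9 + \left(6 + 6\right) = 9 + 12 = 21$)
$\left(-107 - 124\right) \left(n{\left(-2 \right)} - 78\right) = \left(-107 - 124\right) \left(21 - 78\right) = - 231 \left(21 - 78\right) = \left(-231\right) \left(-57\right) = 13167$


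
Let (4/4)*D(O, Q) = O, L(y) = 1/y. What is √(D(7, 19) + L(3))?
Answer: √66/3 ≈ 2.7080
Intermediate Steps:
D(O, Q) = O
√(D(7, 19) + L(3)) = √(7 + 1/3) = √(7 + ⅓) = √(22/3) = √66/3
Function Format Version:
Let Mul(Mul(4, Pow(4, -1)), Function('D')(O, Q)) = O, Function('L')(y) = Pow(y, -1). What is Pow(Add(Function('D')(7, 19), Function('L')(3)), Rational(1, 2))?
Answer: Mul(Rational(1, 3), Pow(66, Rational(1, 2))) ≈ 2.7080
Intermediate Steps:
Function('D')(O, Q) = O
Pow(Add(Function('D')(7, 19), Function('L')(3)), Rational(1, 2)) = Pow(Add(7, Pow(3, -1)), Rational(1, 2)) = Pow(Add(7, Rational(1, 3)), Rational(1, 2)) = Pow(Rational(22, 3), Rational(1, 2)) = Mul(Rational(1, 3), Pow(66, Rational(1, 2)))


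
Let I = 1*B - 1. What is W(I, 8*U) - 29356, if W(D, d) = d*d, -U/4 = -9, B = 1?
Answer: 53588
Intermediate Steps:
U = 36 (U = -4*(-9) = 36)
I = 0 (I = 1*1 - 1 = 1 - 1 = 0)
W(D, d) = d²
W(I, 8*U) - 29356 = (8*36)² - 29356 = 288² - 29356 = 82944 - 29356 = 53588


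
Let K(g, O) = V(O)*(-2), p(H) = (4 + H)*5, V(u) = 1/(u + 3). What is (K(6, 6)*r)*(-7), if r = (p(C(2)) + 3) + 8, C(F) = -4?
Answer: 154/9 ≈ 17.111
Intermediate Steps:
V(u) = 1/(3 + u)
p(H) = 20 + 5*H
r = 11 (r = ((20 + 5*(-4)) + 3) + 8 = ((20 - 20) + 3) + 8 = (0 + 3) + 8 = 3 + 8 = 11)
K(g, O) = -2/(3 + O)
(K(6, 6)*r)*(-7) = (-2/(3 + 6)*11)*(-7) = (-2/9*11)*(-7) = (-2*⅑*11)*(-7) = -2/9*11*(-7) = -22/9*(-7) = 154/9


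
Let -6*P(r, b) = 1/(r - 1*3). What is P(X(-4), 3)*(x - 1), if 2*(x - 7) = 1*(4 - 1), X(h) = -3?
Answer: 5/24 ≈ 0.20833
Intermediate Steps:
P(r, b) = -1/(6*(-3 + r)) (P(r, b) = -1/(6*(r - 1*3)) = -1/(6*(r - 3)) = -1/(6*(-3 + r)))
x = 17/2 (x = 7 + (1*(4 - 1))/2 = 7 + (1*3)/2 = 7 + (½)*3 = 7 + 3/2 = 17/2 ≈ 8.5000)
P(X(-4), 3)*(x - 1) = (-1/(-18 + 6*(-3)))*(17/2 - 1) = -1/(-18 - 18)*(15/2) = -1/(-36)*(15/2) = -1*(-1/36)*(15/2) = (1/36)*(15/2) = 5/24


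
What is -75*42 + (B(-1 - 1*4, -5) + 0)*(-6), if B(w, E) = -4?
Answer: -3126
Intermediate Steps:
-75*42 + (B(-1 - 1*4, -5) + 0)*(-6) = -75*42 + (-4 + 0)*(-6) = -3150 - 4*(-6) = -3150 + 24 = -3126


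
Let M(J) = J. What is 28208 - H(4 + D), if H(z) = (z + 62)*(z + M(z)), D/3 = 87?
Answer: -145102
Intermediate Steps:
D = 261 (D = 3*87 = 261)
H(z) = 2*z*(62 + z) (H(z) = (z + 62)*(z + z) = (62 + z)*(2*z) = 2*z*(62 + z))
28208 - H(4 + D) = 28208 - 2*(4 + 261)*(62 + (4 + 261)) = 28208 - 2*265*(62 + 265) = 28208 - 2*265*327 = 28208 - 1*173310 = 28208 - 173310 = -145102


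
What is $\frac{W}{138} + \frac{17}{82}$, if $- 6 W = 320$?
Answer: $- \frac{3041}{16974} \approx -0.17916$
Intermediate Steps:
$W = - \frac{160}{3}$ ($W = \left(- \frac{1}{6}\right) 320 = - \frac{160}{3} \approx -53.333$)
$\frac{W}{138} + \frac{17}{82} = - \frac{160}{3 \cdot 138} + \frac{17}{82} = \left(- \frac{160}{3}\right) \frac{1}{138} + 17 \cdot \frac{1}{82} = - \frac{80}{207} + \frac{17}{82} = - \frac{3041}{16974}$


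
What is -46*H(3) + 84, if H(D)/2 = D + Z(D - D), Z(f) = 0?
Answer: -192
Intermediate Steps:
H(D) = 2*D (H(D) = 2*(D + 0) = 2*D)
-46*H(3) + 84 = -92*3 + 84 = -46*6 + 84 = -276 + 84 = -192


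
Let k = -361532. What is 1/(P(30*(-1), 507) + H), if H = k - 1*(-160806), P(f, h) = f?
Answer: -1/200756 ≈ -4.9812e-6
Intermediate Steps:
H = -200726 (H = -361532 - 1*(-160806) = -361532 + 160806 = -200726)
1/(P(30*(-1), 507) + H) = 1/(30*(-1) - 200726) = 1/(-30 - 200726) = 1/(-200756) = -1/200756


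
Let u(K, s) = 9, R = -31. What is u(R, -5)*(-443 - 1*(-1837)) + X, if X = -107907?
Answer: -95361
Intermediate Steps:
u(R, -5)*(-443 - 1*(-1837)) + X = 9*(-443 - 1*(-1837)) - 107907 = 9*(-443 + 1837) - 107907 = 9*1394 - 107907 = 12546 - 107907 = -95361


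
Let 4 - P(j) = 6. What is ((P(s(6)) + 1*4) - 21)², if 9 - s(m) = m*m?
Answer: 361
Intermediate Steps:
s(m) = 9 - m² (s(m) = 9 - m*m = 9 - m²)
P(j) = -2 (P(j) = 4 - 1*6 = 4 - 6 = -2)
((P(s(6)) + 1*4) - 21)² = ((-2 + 1*4) - 21)² = ((-2 + 4) - 21)² = (2 - 21)² = (-19)² = 361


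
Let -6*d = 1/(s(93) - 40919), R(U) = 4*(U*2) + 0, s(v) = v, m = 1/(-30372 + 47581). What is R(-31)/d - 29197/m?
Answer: -563200261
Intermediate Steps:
m = 1/17209 ≈ 5.8109e-5
R(U) = 8*U (R(U) = 4*(2*U) + 0 = 8*U + 0 = 8*U)
d = 1/244956 (d = -1/(6*(93 - 40919)) = -⅙/(-40826) = -⅙*(-1/40826) = 1/244956 ≈ 4.0824e-6)
R(-31)/d - 29197/m = (8*(-31))/(1/244956) - 29197/1/17209 = -248*244956 - 29197*17209 = -60749088 - 502451173 = -563200261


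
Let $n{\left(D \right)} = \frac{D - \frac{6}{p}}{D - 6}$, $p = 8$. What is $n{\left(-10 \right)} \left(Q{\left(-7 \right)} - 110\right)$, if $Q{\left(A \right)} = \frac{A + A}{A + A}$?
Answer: $- \frac{4687}{64} \approx -73.234$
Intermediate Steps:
$n{\left(D \right)} = \frac{- \frac{3}{4} + D}{-6 + D}$ ($n{\left(D \right)} = \frac{D - \frac{6}{8}}{D - 6} = \frac{D - \frac{3}{4}}{-6 + D} = \frac{- \frac{3}{4} + D}{-6 + D}$)
$Q{\left(A \right)} = 1$ ($Q{\left(A \right)} = \frac{2 A}{2 A} = 2 A \frac{1}{2 A} = 1$)
$n{\left(-10 \right)} \left(Q{\left(-7 \right)} - 110\right) = \frac{- \frac{3}{4} - 10}{-6 - 10} \left(1 - 110\right) = \frac{1}{-16} \left(- \frac{43}{4}\right) \left(-109\right) = \left(- \frac{1}{16}\right) \left(- \frac{43}{4}\right) \left(-109\right) = \frac{43}{64} \left(-109\right) = - \frac{4687}{64}$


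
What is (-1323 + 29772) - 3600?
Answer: 24849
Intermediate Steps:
(-1323 + 29772) - 3600 = 28449 - 3600 = 24849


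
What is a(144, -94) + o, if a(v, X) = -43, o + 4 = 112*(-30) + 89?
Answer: -3318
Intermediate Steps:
o = -3275 (o = -4 + (112*(-30) + 89) = -4 + (-3360 + 89) = -4 - 3271 = -3275)
a(144, -94) + o = -43 - 3275 = -3318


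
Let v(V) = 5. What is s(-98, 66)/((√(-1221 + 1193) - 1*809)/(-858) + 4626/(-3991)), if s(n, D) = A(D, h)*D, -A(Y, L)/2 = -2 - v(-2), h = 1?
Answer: -13861628012232/3246283181 + 149439706416*I*√7/3246283181 ≈ -4270.0 + 121.79*I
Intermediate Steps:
A(Y, L) = 14 (A(Y, L) = -2*(-2 - 1*5) = -2*(-2 - 5) = -2*(-7) = 14)
s(n, D) = 14*D
s(-98, 66)/((√(-1221 + 1193) - 1*809)/(-858) + 4626/(-3991)) = (14*66)/((√(-1221 + 1193) - 1*809)/(-858) + 4626/(-3991)) = 924/((√(-28) - 809)*(-1/858) + 4626*(-1/3991)) = 924/((2*I*√7 - 809)*(-1/858) - 4626/3991) = 924/((-809 + 2*I*√7)*(-1/858) - 4626/3991) = 924/((809/858 - I*√7/429) - 4626/3991) = 924/(-4381/20262 - I*√7/429)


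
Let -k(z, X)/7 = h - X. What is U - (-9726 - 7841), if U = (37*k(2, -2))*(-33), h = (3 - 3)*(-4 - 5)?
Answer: 34661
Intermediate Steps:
h = 0 (h = 0*(-9) = 0)
k(z, X) = 7*X (k(z, X) = -7*(0 - X) = -(-7)*X = 7*X)
U = 17094 (U = (37*(7*(-2)))*(-33) = (37*(-14))*(-33) = -518*(-33) = 17094)
U - (-9726 - 7841) = 17094 - (-9726 - 7841) = 17094 - 1*(-17567) = 17094 + 17567 = 34661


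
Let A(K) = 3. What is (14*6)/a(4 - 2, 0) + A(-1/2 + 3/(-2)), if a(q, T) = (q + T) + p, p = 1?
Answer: 31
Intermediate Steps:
a(q, T) = 1 + T + q (a(q, T) = (q + T) + 1 = (T + q) + 1 = 1 + T + q)
(14*6)/a(4 - 2, 0) + A(-1/2 + 3/(-2)) = (14*6)/(1 + 0 + (4 - 2)) + 3 = 84/(1 + 0 + 2) + 3 = 84/3 + 3 = (⅓)*84 + 3 = 28 + 3 = 31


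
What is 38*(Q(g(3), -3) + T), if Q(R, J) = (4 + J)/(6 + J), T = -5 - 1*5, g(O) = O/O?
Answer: -1102/3 ≈ -367.33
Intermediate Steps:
g(O) = 1
T = -10 (T = -5 - 5 = -10)
Q(R, J) = (4 + J)/(6 + J)
38*(Q(g(3), -3) + T) = 38*((4 - 3)/(6 - 3) - 10) = 38*(1/3 - 10) = 38*((⅓)*1 - 10) = 38*(⅓ - 10) = 38*(-29/3) = -1102/3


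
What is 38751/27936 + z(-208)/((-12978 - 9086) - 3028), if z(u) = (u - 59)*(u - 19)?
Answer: -2224793/2163488 ≈ -1.0283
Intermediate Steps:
z(u) = (-59 + u)*(-19 + u)
38751/27936 + z(-208)/((-12978 - 9086) - 3028) = 38751/27936 + (1121 + (-208)**2 - 78*(-208))/((-12978 - 9086) - 3028) = 38751*(1/27936) + (1121 + 43264 + 16224)/(-22064 - 3028) = 12917/9312 + 60609/(-25092) = 12917/9312 + 60609*(-1/25092) = 12917/9312 - 20203/8364 = -2224793/2163488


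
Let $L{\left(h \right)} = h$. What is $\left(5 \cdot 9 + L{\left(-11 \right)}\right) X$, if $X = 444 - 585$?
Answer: $-4794$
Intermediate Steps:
$X = -141$ ($X = 444 - 585 = -141$)
$\left(5 \cdot 9 + L{\left(-11 \right)}\right) X = \left(5 \cdot 9 - 11\right) \left(-141\right) = \left(45 - 11\right) \left(-141\right) = 34 \left(-141\right) = -4794$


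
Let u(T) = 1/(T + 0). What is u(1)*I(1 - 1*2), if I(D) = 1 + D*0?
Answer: 1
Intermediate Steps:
u(T) = 1/T
I(D) = 1 (I(D) = 1 + 0 = 1)
u(1)*I(1 - 1*2) = 1/1 = 1*1 = 1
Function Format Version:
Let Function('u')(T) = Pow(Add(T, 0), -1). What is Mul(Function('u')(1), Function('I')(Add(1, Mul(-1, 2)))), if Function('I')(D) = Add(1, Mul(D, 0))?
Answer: 1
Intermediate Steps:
Function('u')(T) = Pow(T, -1)
Function('I')(D) = 1 (Function('I')(D) = Add(1, 0) = 1)
Mul(Function('u')(1), Function('I')(Add(1, Mul(-1, 2)))) = Mul(Pow(1, -1), 1) = Mul(1, 1) = 1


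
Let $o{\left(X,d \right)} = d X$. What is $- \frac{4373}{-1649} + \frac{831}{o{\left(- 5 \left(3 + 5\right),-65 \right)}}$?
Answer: $\frac{12740119}{4287400} \approx 2.9715$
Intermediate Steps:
$o{\left(X,d \right)} = X d$
$- \frac{4373}{-1649} + \frac{831}{o{\left(- 5 \left(3 + 5\right),-65 \right)}} = - \frac{4373}{-1649} + \frac{831}{- 5 \left(3 + 5\right) \left(-65\right)} = \left(-4373\right) \left(- \frac{1}{1649}\right) + \frac{831}{\left(-5\right) 8 \left(-65\right)} = \frac{4373}{1649} + \frac{831}{\left(-40\right) \left(-65\right)} = \frac{4373}{1649} + \frac{831}{2600} = \frac{12740119}{4287400}$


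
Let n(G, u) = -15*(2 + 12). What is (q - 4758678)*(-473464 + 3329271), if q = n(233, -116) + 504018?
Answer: -12151087530090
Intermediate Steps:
n(G, u) = -210 (n(G, u) = -15*14 = -210)
q = 503808 (q = -210 + 504018 = 503808)
(q - 4758678)*(-473464 + 3329271) = (503808 - 4758678)*(-473464 + 3329271) = -4254870*2855807 = -12151087530090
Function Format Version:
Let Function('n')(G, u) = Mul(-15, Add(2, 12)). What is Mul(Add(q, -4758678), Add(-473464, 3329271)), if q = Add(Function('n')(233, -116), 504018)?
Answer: -12151087530090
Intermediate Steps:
Function('n')(G, u) = -210 (Function('n')(G, u) = Mul(-15, 14) = -210)
q = 503808 (q = Add(-210, 504018) = 503808)
Mul(Add(q, -4758678), Add(-473464, 3329271)) = Mul(Add(503808, -4758678), Add(-473464, 3329271)) = Mul(-4254870, 2855807) = -12151087530090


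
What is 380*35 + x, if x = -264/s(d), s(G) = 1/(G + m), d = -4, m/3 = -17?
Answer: 27820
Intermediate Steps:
m = -51 (m = 3*(-17) = -51)
s(G) = 1/(-51 + G) (s(G) = 1/(G - 51) = 1/(-51 + G))
x = 14520 (x = -264/(1/(-51 - 4)) = -264/(1/(-55)) = -264/(-1/55) = -264*(-55) = 14520)
380*35 + x = 380*35 + 14520 = 13300 + 14520 = 27820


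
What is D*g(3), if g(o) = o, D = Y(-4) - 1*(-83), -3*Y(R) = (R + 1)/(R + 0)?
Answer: 993/4 ≈ 248.25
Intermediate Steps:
Y(R) = -(1 + R)/(3*R) (Y(R) = -(R + 1)/(3*(R + 0)) = -(1 + R)/(3*R))
D = 331/4 (D = (1/3)*(-1 - 1*(-4))/(-4) - 1*(-83) = (1/3)*(-1/4)*(-1 + 4) + 83 = (1/3)*(-1/4)*3 + 83 = -1/4 + 83 = 331/4 ≈ 82.750)
D*g(3) = (331/4)*3 = 993/4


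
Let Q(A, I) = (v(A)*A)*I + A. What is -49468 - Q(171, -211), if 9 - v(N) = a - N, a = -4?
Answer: 6589265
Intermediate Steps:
v(N) = 13 + N (v(N) = 9 - (-4 - N) = 9 + (4 + N) = 13 + N)
Q(A, I) = A + A*I*(13 + A) (Q(A, I) = ((13 + A)*A)*I + A = (A*(13 + A))*I + A = A*I*(13 + A) + A = A + A*I*(13 + A))
-49468 - Q(171, -211) = -49468 - 171*(1 - 211*(13 + 171)) = -49468 - 171*(1 - 211*184) = -49468 - 171*(1 - 38824) = -49468 - 171*(-38823) = -49468 - 1*(-6638733) = -49468 + 6638733 = 6589265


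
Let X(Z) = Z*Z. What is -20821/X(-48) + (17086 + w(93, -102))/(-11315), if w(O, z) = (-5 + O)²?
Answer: -58559587/5213952 ≈ -11.231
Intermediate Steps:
X(Z) = Z²
-20821/X(-48) + (17086 + w(93, -102))/(-11315) = -20821/((-48)²) + (17086 + (-5 + 93)²)/(-11315) = -20821/2304 + (17086 + 88²)*(-1/11315) = -20821*1/2304 + (17086 + 7744)*(-1/11315) = -20821/2304 + 24830*(-1/11315) = -20821/2304 - 4966/2263 = -58559587/5213952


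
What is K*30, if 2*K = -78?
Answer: -1170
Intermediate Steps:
K = -39 (K = (½)*(-78) = -39)
K*30 = -39*30 = -1170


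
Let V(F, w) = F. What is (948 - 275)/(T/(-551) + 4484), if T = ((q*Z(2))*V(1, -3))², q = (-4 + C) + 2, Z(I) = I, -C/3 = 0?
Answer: 370823/2470668 ≈ 0.15009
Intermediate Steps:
C = 0 (C = -3*0 = 0)
q = -2 (q = (-4 + 0) + 2 = -4 + 2 = -2)
T = 16 (T = (-2*2*1)² = (-4*1)² = (-4)² = 16)
(948 - 275)/(T/(-551) + 4484) = (948 - 275)/(16/(-551) + 4484) = 673/(16*(-1/551) + 4484) = 673/(-16/551 + 4484) = 673/(2470668/551) = 673*(551/2470668) = 370823/2470668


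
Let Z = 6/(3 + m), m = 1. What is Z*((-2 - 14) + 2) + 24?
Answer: 3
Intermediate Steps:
Z = 3/2 (Z = 6/(3 + 1) = 6/4 = (¼)*6 = 3/2 ≈ 1.5000)
Z*((-2 - 14) + 2) + 24 = 3*((-2 - 14) + 2)/2 + 24 = 3*(-16 + 2)/2 + 24 = (3/2)*(-14) + 24 = -21 + 24 = 3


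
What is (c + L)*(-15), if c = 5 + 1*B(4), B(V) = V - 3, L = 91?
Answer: -1455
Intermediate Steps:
B(V) = -3 + V
c = 6 (c = 5 + 1*(-3 + 4) = 5 + 1*1 = 5 + 1 = 6)
(c + L)*(-15) = (6 + 91)*(-15) = 97*(-15) = -1455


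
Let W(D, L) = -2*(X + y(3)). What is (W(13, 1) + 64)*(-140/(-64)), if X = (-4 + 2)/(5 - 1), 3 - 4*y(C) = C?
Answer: 2275/16 ≈ 142.19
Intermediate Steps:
y(C) = 3/4 - C/4
X = -1/2 (X = -2/4 = -2*1/4 = -1/2 ≈ -0.50000)
W(D, L) = 1 (W(D, L) = -2*(-1/2 + (3/4 - 1/4*3)) = -2*(-1/2 + (3/4 - 3/4)) = -2*(-1/2 + 0) = -2*(-1/2) = 1)
(W(13, 1) + 64)*(-140/(-64)) = (1 + 64)*(-140/(-64)) = 65*(-140*(-1/64)) = 65*(35/16) = 2275/16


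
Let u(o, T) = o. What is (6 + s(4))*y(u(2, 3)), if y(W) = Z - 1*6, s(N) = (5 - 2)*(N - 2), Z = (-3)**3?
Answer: -396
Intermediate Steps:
Z = -27
s(N) = -6 + 3*N (s(N) = 3*(-2 + N) = -6 + 3*N)
y(W) = -33 (y(W) = -27 - 1*6 = -27 - 6 = -33)
(6 + s(4))*y(u(2, 3)) = (6 + (-6 + 3*4))*(-33) = (6 + (-6 + 12))*(-33) = (6 + 6)*(-33) = 12*(-33) = -396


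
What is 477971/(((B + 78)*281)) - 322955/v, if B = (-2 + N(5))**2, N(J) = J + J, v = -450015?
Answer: 45596133995/3591299706 ≈ 12.696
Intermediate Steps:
N(J) = 2*J
B = 64 (B = (-2 + 2*5)**2 = (-2 + 10)**2 = 8**2 = 64)
477971/(((B + 78)*281)) - 322955/v = 477971/(((64 + 78)*281)) - 322955/(-450015) = 477971/((142*281)) - 322955*(-1/450015) = 477971/39902 + 64591/90003 = 45596133995/3591299706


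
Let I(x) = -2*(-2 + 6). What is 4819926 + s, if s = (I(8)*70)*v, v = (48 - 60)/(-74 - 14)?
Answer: 53018346/11 ≈ 4.8198e+6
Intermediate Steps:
v = 3/22 (v = -12/(-88) = -12*(-1/88) = 3/22 ≈ 0.13636)
I(x) = -8 (I(x) = -2*4 = -8)
s = -840/11 (s = -8*70*(3/22) = -560*3/22 = -840/11 ≈ -76.364)
4819926 + s = 4819926 - 840/11 = 53018346/11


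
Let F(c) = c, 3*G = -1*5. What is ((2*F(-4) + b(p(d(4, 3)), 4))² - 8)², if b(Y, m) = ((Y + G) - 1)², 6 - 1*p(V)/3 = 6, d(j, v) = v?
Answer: 341056/6561 ≈ 51.982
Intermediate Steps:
G = -5/3 (G = (-1*5)/3 = (⅓)*(-5) = -5/3 ≈ -1.6667)
p(V) = 0 (p(V) = 18 - 3*6 = 18 - 18 = 0)
b(Y, m) = (-8/3 + Y)² (b(Y, m) = ((Y - 5/3) - 1)² = ((-5/3 + Y) - 1)² = (-8/3 + Y)²)
((2*F(-4) + b(p(d(4, 3)), 4))² - 8)² = ((2*(-4) + (-8 + 3*0)²/9)² - 8)² = ((-8 + (-8 + 0)²/9)² - 8)² = ((-8 + (⅑)*(-8)²)² - 8)² = ((-8 + (⅑)*64)² - 8)² = ((-8 + 64/9)² - 8)² = ((-8/9)² - 8)² = (64/81 - 8)² = (-584/81)² = 341056/6561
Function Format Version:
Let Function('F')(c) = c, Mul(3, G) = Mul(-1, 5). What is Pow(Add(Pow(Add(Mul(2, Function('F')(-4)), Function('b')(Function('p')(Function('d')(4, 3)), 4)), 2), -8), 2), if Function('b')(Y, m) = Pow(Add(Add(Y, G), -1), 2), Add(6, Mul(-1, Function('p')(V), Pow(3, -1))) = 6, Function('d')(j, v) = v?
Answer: Rational(341056, 6561) ≈ 51.982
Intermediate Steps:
G = Rational(-5, 3) (G = Mul(Rational(1, 3), Mul(-1, 5)) = Mul(Rational(1, 3), -5) = Rational(-5, 3) ≈ -1.6667)
Function('p')(V) = 0 (Function('p')(V) = Add(18, Mul(-3, 6)) = Add(18, -18) = 0)
Function('b')(Y, m) = Pow(Add(Rational(-8, 3), Y), 2) (Function('b')(Y, m) = Pow(Add(Add(Y, Rational(-5, 3)), -1), 2) = Pow(Add(Add(Rational(-5, 3), Y), -1), 2) = Pow(Add(Rational(-8, 3), Y), 2))
Pow(Add(Pow(Add(Mul(2, Function('F')(-4)), Function('b')(Function('p')(Function('d')(4, 3)), 4)), 2), -8), 2) = Pow(Add(Pow(Add(Mul(2, -4), Mul(Rational(1, 9), Pow(Add(-8, Mul(3, 0)), 2))), 2), -8), 2) = Pow(Add(Pow(Add(-8, Mul(Rational(1, 9), Pow(Add(-8, 0), 2))), 2), -8), 2) = Pow(Add(Pow(Add(-8, Mul(Rational(1, 9), Pow(-8, 2))), 2), -8), 2) = Pow(Add(Pow(Add(-8, Mul(Rational(1, 9), 64)), 2), -8), 2) = Pow(Add(Pow(Add(-8, Rational(64, 9)), 2), -8), 2) = Pow(Add(Pow(Rational(-8, 9), 2), -8), 2) = Pow(Add(Rational(64, 81), -8), 2) = Pow(Rational(-584, 81), 2) = Rational(341056, 6561)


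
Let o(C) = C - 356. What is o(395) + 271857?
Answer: 271896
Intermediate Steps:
o(C) = -356 + C
o(395) + 271857 = (-356 + 395) + 271857 = 39 + 271857 = 271896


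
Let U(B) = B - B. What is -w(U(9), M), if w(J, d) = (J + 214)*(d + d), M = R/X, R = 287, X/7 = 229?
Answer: -17548/229 ≈ -76.629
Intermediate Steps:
X = 1603 (X = 7*229 = 1603)
M = 41/229 (M = 287/1603 = 287*(1/1603) = 41/229 ≈ 0.17904)
U(B) = 0
w(J, d) = 2*d*(214 + J) (w(J, d) = (214 + J)*(2*d) = 2*d*(214 + J))
-w(U(9), M) = -2*41*(214 + 0)/229 = -2*41*214/229 = -1*17548/229 = -17548/229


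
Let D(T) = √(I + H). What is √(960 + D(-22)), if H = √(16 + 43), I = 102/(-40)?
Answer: √(96000 + 10*√5*√(-51 + 20*√59))/10 ≈ 31.020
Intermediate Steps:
I = -51/20 (I = 102*(-1/40) = -51/20 ≈ -2.5500)
H = √59 ≈ 7.6811
D(T) = √(-51/20 + √59)
√(960 + D(-22)) = √(960 + √(-255 + 100*√59)/10)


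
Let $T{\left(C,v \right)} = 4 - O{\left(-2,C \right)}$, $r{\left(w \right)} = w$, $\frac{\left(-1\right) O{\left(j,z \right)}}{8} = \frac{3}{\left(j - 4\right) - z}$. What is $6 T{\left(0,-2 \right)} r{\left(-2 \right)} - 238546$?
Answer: $-238546$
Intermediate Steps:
$O{\left(j,z \right)} = - \frac{24}{-4 + j - z}$ ($O{\left(j,z \right)} = - 8 \frac{3}{\left(j - 4\right) - z} = - 8 \frac{3}{\left(-4 + j\right) - z} = - 8 \frac{3}{-4 + j - z} = - \frac{24}{-4 + j - z}$)
$T{\left(C,v \right)} = 4 - \frac{24}{6 + C}$ ($T{\left(C,v \right)} = 4 - \frac{24}{4 + C - -2} = 4 - \frac{24}{4 + C + 2} = 4 - \frac{24}{6 + C}$)
$6 T{\left(0,-2 \right)} r{\left(-2 \right)} - 238546 = 6 \cdot 4 \cdot 0 \frac{1}{6 + 0} \left(-2\right) - 238546 = 6 \cdot 4 \cdot 0 \cdot \frac{1}{6} \left(-2\right) - 238546 = 6 \cdot 0 \left(-2\right) - 238546 = 0 \left(-2\right) - 238546 = 0 - 238546 = -238546$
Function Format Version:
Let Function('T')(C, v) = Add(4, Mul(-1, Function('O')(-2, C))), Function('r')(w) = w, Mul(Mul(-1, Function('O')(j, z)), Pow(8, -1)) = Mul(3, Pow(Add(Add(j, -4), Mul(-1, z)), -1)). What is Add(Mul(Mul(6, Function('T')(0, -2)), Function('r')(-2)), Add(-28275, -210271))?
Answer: -238546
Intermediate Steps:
Function('O')(j, z) = Mul(-24, Pow(Add(-4, j, Mul(-1, z)), -1)) (Function('O')(j, z) = Mul(-8, Mul(3, Pow(Add(Add(j, -4), Mul(-1, z)), -1))) = Mul(-8, Mul(3, Pow(Add(Add(-4, j), Mul(-1, z)), -1))) = Mul(-8, Mul(3, Pow(Add(-4, j, Mul(-1, z)), -1))) = Mul(-24, Pow(Add(-4, j, Mul(-1, z)), -1)))
Function('T')(C, v) = Add(4, Mul(-24, Pow(Add(6, C), -1))) (Function('T')(C, v) = Add(4, Mul(-1, Mul(24, Pow(Add(4, C, Mul(-1, -2)), -1)))) = Add(4, Mul(-1, Mul(24, Pow(Add(4, C, 2), -1)))) = Add(4, Mul(-1, Mul(24, Pow(Add(6, C), -1)))) = Add(4, Mul(-24, Pow(Add(6, C), -1))))
Add(Mul(Mul(6, Function('T')(0, -2)), Function('r')(-2)), Add(-28275, -210271)) = Add(Mul(Mul(6, Mul(4, 0, Pow(Add(6, 0), -1))), -2), Add(-28275, -210271)) = Add(Mul(Mul(6, Mul(4, 0, Pow(6, -1))), -2), -238546) = Add(Mul(Mul(6, Mul(4, 0, Rational(1, 6))), -2), -238546) = Add(Mul(Mul(6, 0), -2), -238546) = Add(Mul(0, -2), -238546) = Add(0, -238546) = -238546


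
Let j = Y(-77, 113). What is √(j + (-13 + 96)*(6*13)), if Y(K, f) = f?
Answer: √6587 ≈ 81.160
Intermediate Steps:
j = 113
√(j + (-13 + 96)*(6*13)) = √(113 + (-13 + 96)*(6*13)) = √(113 + 83*78) = √(113 + 6474) = √6587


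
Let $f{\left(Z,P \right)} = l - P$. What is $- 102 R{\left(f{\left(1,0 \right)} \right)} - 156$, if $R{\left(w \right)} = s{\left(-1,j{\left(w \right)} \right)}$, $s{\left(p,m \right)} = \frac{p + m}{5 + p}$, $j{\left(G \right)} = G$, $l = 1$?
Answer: $-156$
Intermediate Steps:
$f{\left(Z,P \right)} = 1 - P$
$s{\left(p,m \right)} = \frac{m + p}{5 + p}$
$R{\left(w \right)} = - \frac{1}{4} + \frac{w}{4}$ ($R{\left(w \right)} = \frac{w - 1}{5 - 1} = \frac{-1 + w}{4} = - \frac{1}{4} + \frac{w}{4}$)
$- 102 R{\left(f{\left(1,0 \right)} \right)} - 156 = - 102 \left(- \frac{1}{4} + \frac{1 - 0}{4}\right) - 156 = - 102 \left(- \frac{1}{4} + \frac{1 + 0}{4}\right) - 156 = - 102 \left(- \frac{1}{4} + \frac{1}{4} \cdot 1\right) - 156 = - 102 \left(- \frac{1}{4} + \frac{1}{4}\right) - 156 = \left(-102\right) 0 - 156 = 0 - 156 = -156$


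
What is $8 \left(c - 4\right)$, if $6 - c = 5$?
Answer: $-24$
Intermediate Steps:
$c = 1$ ($c = 6 - 5 = 1$)
$8 \left(c - 4\right) = 8 \left(1 - 4\right) = 8 \left(-3\right) = -24$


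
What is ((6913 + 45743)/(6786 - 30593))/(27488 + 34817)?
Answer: -52656/1483295135 ≈ -3.5499e-5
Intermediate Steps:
((6913 + 45743)/(6786 - 30593))/(27488 + 34817) = (52656/(-23807))/62305 = (52656*(-1/23807))*(1/62305) = -52656/23807*1/62305 = -52656/1483295135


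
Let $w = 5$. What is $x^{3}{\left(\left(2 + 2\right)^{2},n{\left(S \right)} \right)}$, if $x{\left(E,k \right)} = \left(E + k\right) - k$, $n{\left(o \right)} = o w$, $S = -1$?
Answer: $4096$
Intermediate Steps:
$n{\left(o \right)} = 5 o$ ($n{\left(o \right)} = o 5 = 5 o$)
$x{\left(E,k \right)} = E$
$x^{3}{\left(\left(2 + 2\right)^{2},n{\left(S \right)} \right)} = \left(\left(2 + 2\right)^{2}\right)^{3} = \left(4^{2}\right)^{3} = 16^{3} = 4096$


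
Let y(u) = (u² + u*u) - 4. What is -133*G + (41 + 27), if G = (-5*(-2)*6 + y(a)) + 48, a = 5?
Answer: -20414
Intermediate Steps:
y(u) = -4 + 2*u² (y(u) = (u² + u²) - 4 = 2*u² - 4 = -4 + 2*u²)
G = 154 (G = (-5*(-2)*6 + (-4 + 2*5²)) + 48 = (10*6 + (-4 + 2*25)) + 48 = (60 + (-4 + 50)) + 48 = (60 + 46) + 48 = 106 + 48 = 154)
-133*G + (41 + 27) = -133*154 + (41 + 27) = -20482 + 68 = -20414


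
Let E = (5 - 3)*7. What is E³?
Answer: 2744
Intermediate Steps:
E = 14 (E = 2*7 = 14)
E³ = 14³ = 2744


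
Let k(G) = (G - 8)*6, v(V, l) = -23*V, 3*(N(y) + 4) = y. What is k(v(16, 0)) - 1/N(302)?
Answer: -654243/290 ≈ -2256.0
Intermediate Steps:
N(y) = -4 + y/3
k(G) = -48 + 6*G (k(G) = (-8 + G)*6 = -48 + 6*G)
k(v(16, 0)) - 1/N(302) = (-48 + 6*(-23*16)) - 1/(-4 + (⅓)*302) = (-48 + 6*(-368)) - 1/(-4 + 302/3) = (-48 - 2208) - 1/290/3 = -2256 - 1*3/290 = -2256 - 3/290 = -654243/290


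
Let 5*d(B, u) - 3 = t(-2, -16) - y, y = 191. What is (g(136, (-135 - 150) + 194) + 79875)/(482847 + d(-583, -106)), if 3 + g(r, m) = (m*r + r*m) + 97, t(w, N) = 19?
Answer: 276085/2414066 ≈ 0.11437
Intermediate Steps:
d(B, u) = -169/5 (d(B, u) = ⅗ + (19 - 1*191)/5 = ⅗ + (19 - 191)/5 = ⅗ + (⅕)*(-172) = ⅗ - 172/5 = -169/5)
g(r, m) = 94 + 2*m*r (g(r, m) = -3 + ((m*r + r*m) + 97) = -3 + ((m*r + m*r) + 97) = -3 + (2*m*r + 97) = -3 + (97 + 2*m*r) = 94 + 2*m*r)
(g(136, (-135 - 150) + 194) + 79875)/(482847 + d(-583, -106)) = ((94 + 2*((-135 - 150) + 194)*136) + 79875)/(482847 - 169/5) = ((94 + 2*(-285 + 194)*136) + 79875)/(2414066/5) = ((94 + 2*(-91)*136) + 79875)*(5/2414066) = ((94 - 24752) + 79875)*(5/2414066) = (-24658 + 79875)*(5/2414066) = 55217*(5/2414066) = 276085/2414066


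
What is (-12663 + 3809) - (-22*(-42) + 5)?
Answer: -9783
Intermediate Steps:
(-12663 + 3809) - (-22*(-42) + 5) = -8854 - (924 + 5) = -8854 - 1*929 = -8854 - 929 = -9783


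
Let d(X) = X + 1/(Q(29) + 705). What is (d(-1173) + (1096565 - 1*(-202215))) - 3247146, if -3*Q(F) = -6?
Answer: -1378324072/707 ≈ -1.9495e+6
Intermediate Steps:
Q(F) = 2 (Q(F) = -⅓*(-6) = 2)
d(X) = 1/707 + X (d(X) = X + 1/(2 + 705) = X + 1/707 = 1/707 + X)
(d(-1173) + (1096565 - 1*(-202215))) - 3247146 = ((1/707 - 1173) + (1096565 - 1*(-202215))) - 3247146 = (-829310/707 + (1096565 + 202215)) - 3247146 = (-829310/707 + 1298780) - 3247146 = 917408150/707 - 3247146 = -1378324072/707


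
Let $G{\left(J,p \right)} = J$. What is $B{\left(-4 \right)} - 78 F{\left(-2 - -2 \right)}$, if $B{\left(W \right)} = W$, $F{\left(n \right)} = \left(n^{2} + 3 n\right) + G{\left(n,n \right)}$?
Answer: $-4$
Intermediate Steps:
$F{\left(n \right)} = n^{2} + 4 n$ ($F{\left(n \right)} = \left(n^{2} + 3 n\right) + n = n^{2} + 4 n$)
$B{\left(-4 \right)} - 78 F{\left(-2 - -2 \right)} = -4 - 78 \left(-2 - -2\right) \left(4 - 0\right) = -4 - 78 \left(-2 + 2\right) \left(4 + \left(-2 + 2\right)\right) = -4 - 78 \cdot 0 \left(4 + 0\right) = -4 - 78 \cdot 0 \cdot 4 = -4 - 0 = -4 + 0 = -4$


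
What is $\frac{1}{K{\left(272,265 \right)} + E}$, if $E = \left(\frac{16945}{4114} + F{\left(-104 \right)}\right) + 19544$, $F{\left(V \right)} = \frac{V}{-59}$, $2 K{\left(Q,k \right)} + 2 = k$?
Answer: $\frac{121363}{2388591512} \approx 5.0809 \cdot 10^{-5}$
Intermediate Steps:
$K{\left(Q,k \right)} = -1 + \frac{k}{2}$
$F{\left(V \right)} = - \frac{V}{59}$ ($F{\left(V \right)} = V \left(- \frac{1}{59}\right) = - \frac{V}{59}$)
$E = \frac{4745264555}{242726}$ ($E = \left(\frac{16945}{4114} - - \frac{104}{59}\right) + 19544 = \left(16945 \cdot \frac{1}{4114} + \frac{104}{59}\right) + 19544 = \left(\frac{16945}{4114} + \frac{104}{59}\right) + 19544 = \frac{1427611}{242726} + 19544 = \frac{4745264555}{242726} \approx 19550.0$)
$\frac{1}{K{\left(272,265 \right)} + E} = \frac{1}{\left(-1 + \frac{1}{2} \cdot 265\right) + \frac{4745264555}{242726}} = \frac{1}{\left(-1 + \frac{265}{2}\right) + \frac{4745264555}{242726}} = \frac{1}{\frac{263}{2} + \frac{4745264555}{242726}} = \frac{1}{\frac{2388591512}{121363}} = \frac{121363}{2388591512}$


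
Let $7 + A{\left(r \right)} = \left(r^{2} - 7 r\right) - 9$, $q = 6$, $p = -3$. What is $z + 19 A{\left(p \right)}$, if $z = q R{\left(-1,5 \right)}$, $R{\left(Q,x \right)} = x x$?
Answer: $416$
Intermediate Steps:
$R{\left(Q,x \right)} = x^{2}$
$A{\left(r \right)} = -16 + r^{2} - 7 r$ ($A{\left(r \right)} = -7 - \left(9 - r^{2} + 7 r\right) = -16 + r^{2} - 7 r$)
$z = 150$ ($z = 6 \cdot 5^{2} = 6 \cdot 25 = 150$)
$z + 19 A{\left(p \right)} = 150 + 19 \left(-16 + \left(-3\right)^{2} - -21\right) = 150 + 19 \left(-16 + 9 + 21\right) = 150 + 19 \cdot 14 = 150 + 266 = 416$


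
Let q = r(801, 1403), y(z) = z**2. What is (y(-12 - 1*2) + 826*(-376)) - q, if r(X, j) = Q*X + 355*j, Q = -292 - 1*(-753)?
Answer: -1177706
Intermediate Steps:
Q = 461 (Q = -292 + 753 = 461)
r(X, j) = 355*j + 461*X (r(X, j) = 461*X + 355*j = 355*j + 461*X)
q = 867326 (q = 355*1403 + 461*801 = 498065 + 369261 = 867326)
(y(-12 - 1*2) + 826*(-376)) - q = ((-12 - 1*2)**2 + 826*(-376)) - 1*867326 = ((-12 - 2)**2 - 310576) - 867326 = ((-14)**2 - 310576) - 867326 = (196 - 310576) - 867326 = -310380 - 867326 = -1177706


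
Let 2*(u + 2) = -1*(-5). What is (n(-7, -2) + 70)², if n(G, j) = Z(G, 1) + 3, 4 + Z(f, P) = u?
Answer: 19321/4 ≈ 4830.3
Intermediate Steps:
u = ½ (u = -2 + (-1*(-5))/2 = -2 + (½)*5 = -2 + 5/2 = ½ ≈ 0.50000)
Z(f, P) = -7/2 (Z(f, P) = -4 + ½ = -7/2)
n(G, j) = -½ (n(G, j) = -7/2 + 3 = -½)
(n(-7, -2) + 70)² = (-½ + 70)² = (139/2)² = 19321/4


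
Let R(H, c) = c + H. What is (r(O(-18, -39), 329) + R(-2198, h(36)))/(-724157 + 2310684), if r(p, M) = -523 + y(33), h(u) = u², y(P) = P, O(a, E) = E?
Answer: -1392/1586527 ≈ -0.00087739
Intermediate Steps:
r(p, M) = -490 (r(p, M) = -523 + 33 = -490)
R(H, c) = H + c
(r(O(-18, -39), 329) + R(-2198, h(36)))/(-724157 + 2310684) = (-490 + (-2198 + 36²))/(-724157 + 2310684) = (-490 + (-2198 + 1296))/1586527 = (-490 - 902)*(1/1586527) = -1392*1/1586527 = -1392/1586527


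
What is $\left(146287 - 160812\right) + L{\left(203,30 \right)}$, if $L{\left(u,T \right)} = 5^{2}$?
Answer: $-14500$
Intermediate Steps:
$L{\left(u,T \right)} = 25$
$\left(146287 - 160812\right) + L{\left(203,30 \right)} = \left(146287 - 160812\right) + 25 = -14525 + 25 = -14500$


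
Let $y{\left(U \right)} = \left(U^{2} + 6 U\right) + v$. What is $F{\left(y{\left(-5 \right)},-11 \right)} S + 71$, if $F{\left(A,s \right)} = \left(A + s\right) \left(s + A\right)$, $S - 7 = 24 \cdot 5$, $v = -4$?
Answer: $50871$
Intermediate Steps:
$S = 127$ ($S = 7 + 24 \cdot 5 = 7 + 120 = 127$)
$y{\left(U \right)} = -4 + U^{2} + 6 U$ ($y{\left(U \right)} = \left(U^{2} + 6 U\right) - 4 = -4 + U^{2} + 6 U$)
$F{\left(A,s \right)} = \left(A + s\right)^{2}$ ($F{\left(A,s \right)} = \left(A + s\right) \left(A + s\right) = \left(A + s\right)^{2}$)
$F{\left(y{\left(-5 \right)},-11 \right)} S + 71 = \left(\left(-4 + \left(-5\right)^{2} + 6 \left(-5\right)\right) - 11\right)^{2} \cdot 127 + 71 = \left(\left(-4 + 25 - 30\right) - 11\right)^{2} \cdot 127 + 71 = \left(-9 - 11\right)^{2} \cdot 127 + 71 = \left(-20\right)^{2} \cdot 127 + 71 = 400 \cdot 127 + 71 = 50800 + 71 = 50871$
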